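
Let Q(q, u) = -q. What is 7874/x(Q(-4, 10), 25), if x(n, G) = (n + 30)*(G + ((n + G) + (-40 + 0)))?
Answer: 3937/238 ≈ 16.542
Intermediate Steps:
x(n, G) = (30 + n)*(-40 + n + 2*G) (x(n, G) = (30 + n)*(G + ((G + n) - 40)) = (30 + n)*(G + (-40 + G + n)) = (30 + n)*(-40 + n + 2*G))
7874/x(Q(-4, 10), 25) = 7874/(-1200 + (-1*(-4))**2 - (-10)*(-4) + 60*25 + 2*25*(-1*(-4))) = 7874/(-1200 + 4**2 - 10*4 + 1500 + 2*25*4) = 7874/(-1200 + 16 - 40 + 1500 + 200) = 7874/476 = 7874*(1/476) = 3937/238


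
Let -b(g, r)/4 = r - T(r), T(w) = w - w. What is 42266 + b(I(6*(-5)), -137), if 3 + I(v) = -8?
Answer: 42814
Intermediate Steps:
T(w) = 0
I(v) = -11 (I(v) = -3 - 8 = -11)
b(g, r) = -4*r (b(g, r) = -4*(r - 1*0) = -4*(r + 0) = -4*r)
42266 + b(I(6*(-5)), -137) = 42266 - 4*(-137) = 42266 + 548 = 42814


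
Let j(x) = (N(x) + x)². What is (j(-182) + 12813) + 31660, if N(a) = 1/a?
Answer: 2570389277/33124 ≈ 77599.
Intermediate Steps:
j(x) = (x + 1/x)² (j(x) = (1/x + x)² = (x + 1/x)²)
(j(-182) + 12813) + 31660 = ((1 + (-182)²)²/(-182)² + 12813) + 31660 = ((1 + 33124)²/33124 + 12813) + 31660 = ((1/33124)*33125² + 12813) + 31660 = ((1/33124)*1097265625 + 12813) + 31660 = (1097265625/33124 + 12813) + 31660 = 1521683437/33124 + 31660 = 2570389277/33124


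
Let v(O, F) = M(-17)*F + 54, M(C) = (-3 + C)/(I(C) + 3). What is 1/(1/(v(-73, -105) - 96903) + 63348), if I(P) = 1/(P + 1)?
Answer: 4518303/286225458397 ≈ 1.5786e-5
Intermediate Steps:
I(P) = 1/(1 + P)
M(C) = (-3 + C)/(3 + 1/(1 + C)) (M(C) = (-3 + C)/(1/(1 + C) + 3) = (-3 + C)/(3 + 1/(1 + C)))
v(O, F) = 54 - 320*F/47 (v(O, F) = ((1 - 17)*(-3 - 17)/(4 + 3*(-17)))*F + 54 = (-16*(-20)/(4 - 51))*F + 54 = (-16*(-20)/(-47))*F + 54 = (-1/47*(-16)*(-20))*F + 54 = -320*F/47 + 54 = 54 - 320*F/47)
1/(1/(v(-73, -105) - 96903) + 63348) = 1/(1/((54 - 320/47*(-105)) - 96903) + 63348) = 1/(1/((54 + 33600/47) - 96903) + 63348) = 1/(1/(36138/47 - 96903) + 63348) = 1/(1/(-4518303/47) + 63348) = 1/(-47/4518303 + 63348) = 1/(286225458397/4518303) = 4518303/286225458397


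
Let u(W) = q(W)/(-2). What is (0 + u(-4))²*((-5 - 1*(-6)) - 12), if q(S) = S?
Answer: -44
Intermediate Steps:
u(W) = -W/2 (u(W) = W/(-2) = W*(-½) = -W/2)
(0 + u(-4))²*((-5 - 1*(-6)) - 12) = (0 - ½*(-4))²*((-5 - 1*(-6)) - 12) = (0 + 2)²*((-5 + 6) - 12) = 2²*(1 - 12) = 4*(-11) = -44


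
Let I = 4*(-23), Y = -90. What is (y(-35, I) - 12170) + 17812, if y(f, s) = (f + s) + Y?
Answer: 5425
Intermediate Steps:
I = -92
y(f, s) = -90 + f + s (y(f, s) = (f + s) - 90 = -90 + f + s)
(y(-35, I) - 12170) + 17812 = ((-90 - 35 - 92) - 12170) + 17812 = (-217 - 12170) + 17812 = -12387 + 17812 = 5425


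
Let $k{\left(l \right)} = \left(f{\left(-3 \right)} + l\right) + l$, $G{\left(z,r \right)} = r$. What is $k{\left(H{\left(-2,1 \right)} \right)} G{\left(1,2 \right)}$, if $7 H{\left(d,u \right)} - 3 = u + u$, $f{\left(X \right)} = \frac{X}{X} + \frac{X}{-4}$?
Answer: $\frac{89}{14} \approx 6.3571$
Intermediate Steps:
$f{\left(X \right)} = 1 - \frac{X}{4}$ ($f{\left(X \right)} = 1 + X \left(- \frac{1}{4}\right) = 1 - \frac{X}{4}$)
$H{\left(d,u \right)} = \frac{3}{7} + \frac{2 u}{7}$ ($H{\left(d,u \right)} = \frac{3}{7} + \frac{u + u}{7} = \frac{3}{7} + \frac{2 u}{7}$)
$k{\left(l \right)} = \frac{7}{4} + 2 l$ ($k{\left(l \right)} = \left(\left(1 - - \frac{3}{4}\right) + l\right) + l = \left(\left(1 + \frac{3}{4}\right) + l\right) + l = \left(\frac{7}{4} + l\right) + l = \frac{7}{4} + 2 l$)
$k{\left(H{\left(-2,1 \right)} \right)} G{\left(1,2 \right)} = \left(\frac{7}{4} + 2 \left(\frac{3}{7} + \frac{2}{7} \cdot 1\right)\right) 2 = \left(\frac{7}{4} + 2 \left(\frac{3}{7} + \frac{2}{7}\right)\right) 2 = \left(\frac{7}{4} + 2 \cdot \frac{5}{7}\right) 2 = \left(\frac{7}{4} + \frac{10}{7}\right) 2 = \frac{89}{28} \cdot 2 = \frac{89}{14}$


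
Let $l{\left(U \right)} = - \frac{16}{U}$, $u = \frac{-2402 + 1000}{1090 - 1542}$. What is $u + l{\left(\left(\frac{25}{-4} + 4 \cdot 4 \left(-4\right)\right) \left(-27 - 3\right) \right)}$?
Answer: $\frac{2947483}{952590} \approx 3.0942$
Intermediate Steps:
$u = \frac{701}{226}$ ($u = - \frac{1402}{-452} = \left(-1402\right) \left(- \frac{1}{452}\right) = \frac{701}{226} \approx 3.1018$)
$u + l{\left(\left(\frac{25}{-4} + 4 \cdot 4 \left(-4\right)\right) \left(-27 - 3\right) \right)} = \frac{701}{226} - \frac{16}{\left(\frac{25}{-4} + 4 \cdot 4 \left(-4\right)\right) \left(-27 - 3\right)} = \frac{701}{226} - \frac{16}{\left(25 \left(- \frac{1}{4}\right) + 16 \left(-4\right)\right) \left(-30\right)} = \frac{701}{226} - \frac{16}{\left(- \frac{25}{4} - 64\right) \left(-30\right)} = \frac{701}{226} - \frac{16}{\left(- \frac{281}{4}\right) \left(-30\right)} = \frac{701}{226} - \frac{16}{\frac{4215}{2}} = \frac{701}{226} - \frac{32}{4215} = \frac{2947483}{952590}$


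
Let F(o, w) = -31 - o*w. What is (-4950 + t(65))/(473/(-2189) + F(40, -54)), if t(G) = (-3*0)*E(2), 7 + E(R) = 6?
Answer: -492525/211814 ≈ -2.3253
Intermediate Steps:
E(R) = -1 (E(R) = -7 + 6 = -1)
F(o, w) = -31 - o*w
t(G) = 0 (t(G) = -3*0*(-1) = 0*(-1) = 0)
(-4950 + t(65))/(473/(-2189) + F(40, -54)) = (-4950 + 0)/(473/(-2189) + (-31 - 1*40*(-54))) = -4950/(473*(-1/2189) + (-31 + 2160)) = -4950/(-43/199 + 2129) = -4950/423628/199 = -4950*199/423628 = -492525/211814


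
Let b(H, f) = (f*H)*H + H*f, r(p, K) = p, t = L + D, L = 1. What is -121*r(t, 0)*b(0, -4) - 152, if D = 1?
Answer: -152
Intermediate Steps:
t = 2 (t = 1 + 1 = 2)
b(H, f) = H*f + f*H**2 (b(H, f) = (H*f)*H + H*f = f*H**2 + H*f = H*f + f*H**2)
-121*r(t, 0)*b(0, -4) - 152 = -242*0*(-4)*(1 + 0) - 152 = -242*0*(-4)*1 - 152 = -242*0 - 152 = -121*0 - 152 = 0 - 152 = -152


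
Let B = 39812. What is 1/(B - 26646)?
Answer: 1/13166 ≈ 7.5953e-5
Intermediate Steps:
1/(B - 26646) = 1/(39812 - 26646) = 1/13166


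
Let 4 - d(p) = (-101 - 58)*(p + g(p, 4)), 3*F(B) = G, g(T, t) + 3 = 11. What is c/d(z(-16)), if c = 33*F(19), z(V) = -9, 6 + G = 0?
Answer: 66/155 ≈ 0.42581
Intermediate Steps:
g(T, t) = 8 (g(T, t) = -3 + 11 = 8)
G = -6 (G = -6 + 0 = -6)
F(B) = -2 (F(B) = (⅓)*(-6) = -2)
d(p) = 1276 + 159*p (d(p) = 4 - (-101 - 58)*(p + 8) = 4 - (-159)*(8 + p) = 4 - (-1272 - 159*p) = 4 + (1272 + 159*p) = 1276 + 159*p)
c = -66 (c = 33*(-2) = -66)
c/d(z(-16)) = -66/(1276 + 159*(-9)) = -66/(1276 - 1431) = -66/(-155) = -66*(-1/155) = 66/155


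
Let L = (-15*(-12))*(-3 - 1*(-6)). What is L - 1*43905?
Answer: -43365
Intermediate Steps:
L = 540 (L = 180*(-3 + 6) = 180*3 = 540)
L - 1*43905 = 540 - 1*43905 = 540 - 43905 = -43365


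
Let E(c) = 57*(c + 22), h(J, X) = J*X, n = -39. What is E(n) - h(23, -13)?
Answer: -670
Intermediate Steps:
E(c) = 1254 + 57*c (E(c) = 57*(22 + c) = 1254 + 57*c)
E(n) - h(23, -13) = (1254 + 57*(-39)) - 23*(-13) = (1254 - 2223) - 1*(-299) = -969 + 299 = -670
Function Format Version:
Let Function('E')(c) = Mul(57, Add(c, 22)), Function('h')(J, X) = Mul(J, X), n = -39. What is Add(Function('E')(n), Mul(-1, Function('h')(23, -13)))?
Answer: -670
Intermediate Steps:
Function('E')(c) = Add(1254, Mul(57, c)) (Function('E')(c) = Mul(57, Add(22, c)) = Add(1254, Mul(57, c)))
Add(Function('E')(n), Mul(-1, Function('h')(23, -13))) = Add(Add(1254, Mul(57, -39)), Mul(-1, Mul(23, -13))) = Add(Add(1254, -2223), Mul(-1, -299)) = Add(-969, 299) = -670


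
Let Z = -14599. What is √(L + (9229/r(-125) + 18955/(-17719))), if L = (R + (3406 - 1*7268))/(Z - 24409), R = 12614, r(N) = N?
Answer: I*√87622733020527569930/1079973050 ≈ 8.6675*I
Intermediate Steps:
L = -547/2438 (L = (12614 + (3406 - 1*7268))/(-14599 - 24409) = (12614 + (3406 - 7268))/(-39008) = (12614 - 3862)*(-1/39008) = 8752*(-1/39008) = -547/2438 ≈ -0.22436)
√(L + (9229/r(-125) + 18955/(-17719))) = √(-547/2438 + (9229/(-125) + 18955/(-17719))) = √(-547/2438 + (9229*(-1/125) + 18955*(-1/17719))) = √(-547/2438 + (-9229/125 - 18955/17719)) = √(-547/2438 - 165898026/2214875) = √(-405670924013/5399865250) = I*√87622733020527569930/1079973050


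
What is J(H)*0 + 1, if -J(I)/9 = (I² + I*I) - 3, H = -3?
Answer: 1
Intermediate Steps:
J(I) = 27 - 18*I² (J(I) = -9*((I² + I*I) - 3) = -9*((I² + I²) - 3) = -9*(2*I² - 3) = -9*(-3 + 2*I²) = 27 - 18*I²)
J(H)*0 + 1 = (27 - 18*(-3)²)*0 + 1 = (27 - 18*9)*0 + 1 = (27 - 162)*0 + 1 = -135*0 + 1 = 0 + 1 = 1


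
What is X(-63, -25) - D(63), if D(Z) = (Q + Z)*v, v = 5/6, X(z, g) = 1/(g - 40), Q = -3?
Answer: -3251/65 ≈ -50.015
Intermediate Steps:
X(z, g) = 1/(-40 + g)
v = ⅚ (v = 5*(⅙) = ⅚ ≈ 0.83333)
D(Z) = -5/2 + 5*Z/6 (D(Z) = (-3 + Z)*(⅚) = -5/2 + 5*Z/6)
X(-63, -25) - D(63) = 1/(-40 - 25) - (-5/2 + (⅚)*63) = 1/(-65) - (-5/2 + 105/2) = -1/65 - 1*50 = -1/65 - 50 = -3251/65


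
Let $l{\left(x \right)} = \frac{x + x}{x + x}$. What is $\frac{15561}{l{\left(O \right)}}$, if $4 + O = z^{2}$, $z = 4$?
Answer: $15561$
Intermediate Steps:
$O = 12$ ($O = -4 + 4^{2} = -4 + 16 = 12$)
$l{\left(x \right)} = 1$ ($l{\left(x \right)} = \frac{2 x}{2 x} = 2 x \frac{1}{2 x} = 1$)
$\frac{15561}{l{\left(O \right)}} = \frac{15561}{1} = 15561 \cdot 1 = 15561$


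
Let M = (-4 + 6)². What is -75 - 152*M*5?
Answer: -3115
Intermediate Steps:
M = 4 (M = 2² = 4)
-75 - 152*M*5 = -75 - 608*5 = -75 - 152*20 = -75 - 3040 = -3115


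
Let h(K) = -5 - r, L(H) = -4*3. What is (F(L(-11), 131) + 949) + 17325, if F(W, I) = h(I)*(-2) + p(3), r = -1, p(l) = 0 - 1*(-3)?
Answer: 18285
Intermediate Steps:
p(l) = 3 (p(l) = 0 + 3 = 3)
L(H) = -12
h(K) = -4 (h(K) = -5 - 1*(-1) = -5 + 1 = -4)
F(W, I) = 11 (F(W, I) = -4*(-2) + 3 = 8 + 3 = 11)
(F(L(-11), 131) + 949) + 17325 = (11 + 949) + 17325 = 960 + 17325 = 18285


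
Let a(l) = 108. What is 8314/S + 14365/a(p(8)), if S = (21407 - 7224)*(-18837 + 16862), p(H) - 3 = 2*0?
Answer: 402383222213/3025233900 ≈ 133.01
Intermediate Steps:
p(H) = 3 (p(H) = 3 + 2*0 = 3 + 0 = 3)
S = -28011425 (S = 14183*(-1975) = -28011425)
8314/S + 14365/a(p(8)) = 8314/(-28011425) + 14365/108 = 8314*(-1/28011425) + 14365*(1/108) = -8314/28011425 + 14365/108 = 402383222213/3025233900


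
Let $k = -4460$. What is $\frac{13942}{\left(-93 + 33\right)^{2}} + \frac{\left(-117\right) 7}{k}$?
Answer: $\frac{1628243}{401400} \approx 4.0564$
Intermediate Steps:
$\frac{13942}{\left(-93 + 33\right)^{2}} + \frac{\left(-117\right) 7}{k} = \frac{13942}{\left(-93 + 33\right)^{2}} + \frac{\left(-117\right) 7}{-4460} = \frac{13942}{\left(-60\right)^{2}} - - \frac{819}{4460} = \frac{13942}{3600} + \frac{819}{4460} = 13942 \cdot \frac{1}{3600} + \frac{819}{4460} = \frac{6971}{1800} + \frac{819}{4460} = \frac{1628243}{401400}$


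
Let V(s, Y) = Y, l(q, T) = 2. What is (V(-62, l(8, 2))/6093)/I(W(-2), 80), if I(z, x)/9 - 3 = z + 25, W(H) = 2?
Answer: 1/822555 ≈ 1.2157e-6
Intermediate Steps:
I(z, x) = 252 + 9*z (I(z, x) = 27 + 9*(z + 25) = 27 + 9*(25 + z) = 27 + (225 + 9*z) = 252 + 9*z)
(V(-62, l(8, 2))/6093)/I(W(-2), 80) = (2/6093)/(252 + 9*2) = (2*(1/6093))/(252 + 18) = (2/6093)/270 = (2/6093)*(1/270) = 1/822555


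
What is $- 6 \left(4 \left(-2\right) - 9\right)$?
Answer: $102$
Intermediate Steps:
$- 6 \left(4 \left(-2\right) - 9\right) = - 6 \left(-8 - 9\right) = \left(-6\right) \left(-17\right) = 102$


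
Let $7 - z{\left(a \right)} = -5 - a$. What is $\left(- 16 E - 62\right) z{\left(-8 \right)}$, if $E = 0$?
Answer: $-248$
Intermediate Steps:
$z{\left(a \right)} = 12 + a$ ($z{\left(a \right)} = 7 - \left(-5 - a\right) = 7 + \left(5 + a\right) = 12 + a$)
$\left(- 16 E - 62\right) z{\left(-8 \right)} = \left(\left(-16\right) 0 - 62\right) \left(12 - 8\right) = \left(0 - 62\right) 4 = \left(-62\right) 4 = -248$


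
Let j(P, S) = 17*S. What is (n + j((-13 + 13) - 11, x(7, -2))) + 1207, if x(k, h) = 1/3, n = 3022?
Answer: 12704/3 ≈ 4234.7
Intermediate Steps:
x(k, h) = 1/3
(n + j((-13 + 13) - 11, x(7, -2))) + 1207 = (3022 + 17*(1/3)) + 1207 = (3022 + 17/3) + 1207 = 9083/3 + 1207 = 12704/3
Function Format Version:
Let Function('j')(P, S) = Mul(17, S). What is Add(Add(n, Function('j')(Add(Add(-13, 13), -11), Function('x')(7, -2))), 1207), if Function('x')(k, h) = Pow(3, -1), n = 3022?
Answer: Rational(12704, 3) ≈ 4234.7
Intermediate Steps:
Function('x')(k, h) = Rational(1, 3)
Add(Add(n, Function('j')(Add(Add(-13, 13), -11), Function('x')(7, -2))), 1207) = Add(Add(3022, Mul(17, Rational(1, 3))), 1207) = Add(Add(3022, Rational(17, 3)), 1207) = Add(Rational(9083, 3), 1207) = Rational(12704, 3)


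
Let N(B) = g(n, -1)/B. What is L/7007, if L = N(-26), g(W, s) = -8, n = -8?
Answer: 4/91091 ≈ 4.3912e-5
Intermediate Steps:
N(B) = -8/B
L = 4/13 (L = -8/(-26) = -8*(-1/26) = 4/13 ≈ 0.30769)
L/7007 = (4/13)/7007 = (4/13)*(1/7007) = 4/91091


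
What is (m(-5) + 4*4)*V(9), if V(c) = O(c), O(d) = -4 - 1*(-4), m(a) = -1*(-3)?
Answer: 0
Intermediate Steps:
m(a) = 3
O(d) = 0 (O(d) = -4 + 4 = 0)
V(c) = 0
(m(-5) + 4*4)*V(9) = (3 + 4*4)*0 = (3 + 16)*0 = 19*0 = 0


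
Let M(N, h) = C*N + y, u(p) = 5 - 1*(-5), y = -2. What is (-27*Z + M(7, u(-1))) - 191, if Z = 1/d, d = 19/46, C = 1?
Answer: -4776/19 ≈ -251.37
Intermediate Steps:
d = 19/46 (d = 19*(1/46) = 19/46 ≈ 0.41304)
u(p) = 10 (u(p) = 5 + 5 = 10)
M(N, h) = -2 + N (M(N, h) = 1*N - 2 = N - 2 = -2 + N)
Z = 46/19 (Z = 1/(19/46) = 46/19 ≈ 2.4211)
(-27*Z + M(7, u(-1))) - 191 = (-27*46/19 + (-2 + 7)) - 191 = (-1242/19 + 5) - 191 = -1147/19 - 191 = -4776/19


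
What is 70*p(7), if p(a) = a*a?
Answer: 3430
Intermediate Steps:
p(a) = a**2
70*p(7) = 70*7**2 = 70*49 = 3430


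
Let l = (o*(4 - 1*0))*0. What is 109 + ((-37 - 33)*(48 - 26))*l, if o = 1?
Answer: 109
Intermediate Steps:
l = 0 (l = (1*(4 - 1*0))*0 = (1*(4 + 0))*0 = (1*4)*0 = 4*0 = 0)
109 + ((-37 - 33)*(48 - 26))*l = 109 + ((-37 - 33)*(48 - 26))*0 = 109 - 70*22*0 = 109 - 1540*0 = 109 + 0 = 109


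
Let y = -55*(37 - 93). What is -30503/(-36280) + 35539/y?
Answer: 1235093/99770 ≈ 12.379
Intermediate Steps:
y = 3080 (y = -55*(-56) = 3080)
-30503/(-36280) + 35539/y = -30503/(-36280) + 35539/3080 = -30503*(-1/36280) + 35539*(1/3080) = 30503/36280 + 5077/440 = 1235093/99770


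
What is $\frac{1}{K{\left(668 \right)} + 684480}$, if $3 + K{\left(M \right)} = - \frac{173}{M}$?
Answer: $\frac{668}{457230463} \approx 1.461 \cdot 10^{-6}$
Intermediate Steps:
$K{\left(M \right)} = -3 - \frac{173}{M}$
$\frac{1}{K{\left(668 \right)} + 684480} = \frac{1}{\left(-3 - \frac{173}{668}\right) + 684480} = \frac{1}{- \frac{2177}{668} + 684480} = \frac{1}{\frac{457230463}{668}} = \frac{668}{457230463}$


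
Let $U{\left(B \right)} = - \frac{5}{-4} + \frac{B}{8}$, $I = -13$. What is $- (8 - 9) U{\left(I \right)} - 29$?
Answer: $- \frac{235}{8} \approx -29.375$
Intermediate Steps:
$U{\left(B \right)} = \frac{5}{4} + \frac{B}{8}$ ($U{\left(B \right)} = \left(-5\right) \left(- \frac{1}{4}\right) + B \frac{1}{8} = \frac{5}{4} + \frac{B}{8}$)
$- (8 - 9) U{\left(I \right)} - 29 = - (8 - 9) \left(\frac{5}{4} + \frac{1}{8} \left(-13\right)\right) - 29 = \left(-1\right) \left(-1\right) \left(\frac{5}{4} - \frac{13}{8}\right) - 29 = 1 \left(- \frac{3}{8}\right) - 29 = - \frac{3}{8} - 29 = - \frac{235}{8}$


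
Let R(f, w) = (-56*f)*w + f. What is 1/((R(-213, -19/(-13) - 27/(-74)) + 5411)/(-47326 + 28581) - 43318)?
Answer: -9016345/390583011696 ≈ -2.3084e-5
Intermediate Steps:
R(f, w) = f - 56*f*w (R(f, w) = -56*f*w + f = f - 56*f*w)
1/((R(-213, -19/(-13) - 27/(-74)) + 5411)/(-47326 + 28581) - 43318) = 1/((-213*(1 - 56*(-19/(-13) - 27/(-74))) + 5411)/(-47326 + 28581) - 43318) = 1/((-213*(1 - 56*(-19*(-1/13) - 27*(-1/74))) + 5411)/(-18745) - 43318) = 1/((-213*(1 - 56*(19/13 + 27/74)) + 5411)*(-1/18745) - 43318) = 1/((-213*(1 - 56*1757/962) + 5411)*(-1/18745) - 43318) = 1/((-213*(1 - 49196/481) + 5411)*(-1/18745) - 43318) = 1/((-213*(-48715/481) + 5411)*(-1/18745) - 43318) = 1/((10376295/481 + 5411)*(-1/18745) - 43318) = 1/((12978986/481)*(-1/18745) - 43318) = 1/(-12978986/9016345 - 43318) = 1/(-390583011696/9016345) = -9016345/390583011696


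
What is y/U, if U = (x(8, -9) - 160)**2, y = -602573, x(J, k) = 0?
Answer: -602573/25600 ≈ -23.538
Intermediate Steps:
U = 25600 (U = (0 - 160)**2 = (-160)**2 = 25600)
y/U = -602573/25600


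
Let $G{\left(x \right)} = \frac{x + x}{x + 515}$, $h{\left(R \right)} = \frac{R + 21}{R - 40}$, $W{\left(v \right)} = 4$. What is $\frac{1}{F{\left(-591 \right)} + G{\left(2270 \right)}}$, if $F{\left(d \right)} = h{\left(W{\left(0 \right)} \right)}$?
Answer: $\frac{20052}{18763} \approx 1.0687$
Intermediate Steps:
$h{\left(R \right)} = \frac{21 + R}{-40 + R}$
$F{\left(d \right)} = - \frac{25}{36}$ ($F{\left(d \right)} = \frac{21 + 4}{-40 + 4} = \frac{1}{-36} \cdot 25 = \left(- \frac{1}{36}\right) 25 = - \frac{25}{36}$)
$G{\left(x \right)} = \frac{2 x}{515 + x}$
$\frac{1}{F{\left(-591 \right)} + G{\left(2270 \right)}} = \frac{1}{- \frac{25}{36} + 2 \cdot 2270 \frac{1}{515 + 2270}} = \frac{1}{- \frac{25}{36} + 2 \cdot 2270 \cdot \frac{1}{2785}} = \frac{1}{- \frac{25}{36} + \frac{908}{557}} = \frac{1}{\frac{18763}{20052}} = \frac{20052}{18763}$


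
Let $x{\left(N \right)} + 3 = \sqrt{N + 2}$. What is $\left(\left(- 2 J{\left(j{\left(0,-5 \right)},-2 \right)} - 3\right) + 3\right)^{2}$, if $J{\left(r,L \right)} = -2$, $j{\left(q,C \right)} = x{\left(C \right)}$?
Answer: $16$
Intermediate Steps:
$x{\left(N \right)} = -3 + \sqrt{2 + N}$ ($x{\left(N \right)} = -3 + \sqrt{N + 2} = -3 + \sqrt{2 + N}$)
$j{\left(q,C \right)} = -3 + \sqrt{2 + C}$
$\left(\left(- 2 J{\left(j{\left(0,-5 \right)},-2 \right)} - 3\right) + 3\right)^{2} = \left(\left(\left(-2\right) \left(-2\right) - 3\right) + 3\right)^{2} = \left(\left(4 - 3\right) + 3\right)^{2} = \left(1 + 3\right)^{2} = 4^{2} = 16$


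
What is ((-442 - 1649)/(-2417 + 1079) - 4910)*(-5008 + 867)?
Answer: 9065323983/446 ≈ 2.0326e+7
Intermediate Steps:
((-442 - 1649)/(-2417 + 1079) - 4910)*(-5008 + 867) = (-2091/(-1338) - 4910)*(-4141) = (-2091*(-1/1338) - 4910)*(-4141) = (697/446 - 4910)*(-4141) = -2189163/446*(-4141) = 9065323983/446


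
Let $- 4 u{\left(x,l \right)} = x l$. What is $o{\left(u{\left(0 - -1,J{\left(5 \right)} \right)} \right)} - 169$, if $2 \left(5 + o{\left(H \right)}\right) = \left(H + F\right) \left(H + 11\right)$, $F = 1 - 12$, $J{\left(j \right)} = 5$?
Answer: $- \frac{7479}{32} \approx -233.72$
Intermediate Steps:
$F = -11$ ($F = 1 - 12 = -11$)
$u{\left(x,l \right)} = - \frac{l x}{4}$ ($u{\left(x,l \right)} = - \frac{x l}{4} = - \frac{l x}{4}$)
$o{\left(H \right)} = -5 + \frac{\left(-11 + H\right) \left(11 + H\right)}{2}$ ($o{\left(H \right)} = -5 + \frac{\left(H - 11\right) \left(H + 11\right)}{2} = -5 + \frac{\left(-11 + H\right) \left(11 + H\right)}{2}$)
$o{\left(u{\left(0 - -1,J{\left(5 \right)} \right)} \right)} - 169 = \left(- \frac{131}{2} + \frac{\left(\left(- \frac{1}{4}\right) 5 \left(0 - -1\right)\right)^{2}}{2}\right) - 169 = \left(- \frac{131}{2} + \frac{\left(\left(- \frac{1}{4}\right) 5 \left(0 + 1\right)\right)^{2}}{2}\right) - 169 = \left(- \frac{131}{2} + \frac{\left(\left(- \frac{1}{4}\right) 5 \cdot 1\right)^{2}}{2}\right) - 169 = \left(- \frac{131}{2} + \frac{\left(- \frac{5}{4}\right)^{2}}{2}\right) - 169 = \left(- \frac{131}{2} + \frac{1}{2} \cdot \frac{25}{16}\right) - 169 = \left(- \frac{131}{2} + \frac{25}{32}\right) - 169 = - \frac{2071}{32} - 169 = - \frac{7479}{32}$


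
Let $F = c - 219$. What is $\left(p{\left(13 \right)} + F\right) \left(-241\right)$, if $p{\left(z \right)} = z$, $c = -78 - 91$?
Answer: $90375$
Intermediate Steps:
$c = -169$ ($c = -78 - 91 = -169$)
$F = -388$ ($F = -169 - 219 = -388$)
$\left(p{\left(13 \right)} + F\right) \left(-241\right) = \left(13 - 388\right) \left(-241\right) = \left(-375\right) \left(-241\right) = 90375$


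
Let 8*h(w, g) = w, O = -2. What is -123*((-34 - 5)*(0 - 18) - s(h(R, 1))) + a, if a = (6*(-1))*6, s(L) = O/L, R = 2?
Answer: -87366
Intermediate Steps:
h(w, g) = w/8
s(L) = -2/L
a = -36 (a = -6*6 = -36)
-123*((-34 - 5)*(0 - 18) - s(h(R, 1))) + a = -123*((-34 - 5)*(0 - 18) - (-2)/((⅛)*2)) - 36 = -123*(-39*(-18) - (-2)/¼) - 36 = -123*(702 - (-2)*4) - 36 = -123*(702 - 1*(-8)) - 36 = -123*(702 + 8) - 36 = -123*710 - 36 = -87330 - 36 = -87366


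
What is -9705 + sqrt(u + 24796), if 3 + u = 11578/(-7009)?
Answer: -9705 + 3*sqrt(135322419559)/7009 ≈ -9547.5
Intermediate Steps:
u = -32605/7009 (u = -3 + 11578/(-7009) = -3 + 11578*(-1/7009) = -3 - 11578/7009 = -32605/7009 ≈ -4.6519)
-9705 + sqrt(u + 24796) = -9705 + sqrt(-32605/7009 + 24796) = -9705 + sqrt(173762559/7009) = -9705 + 3*sqrt(135322419559)/7009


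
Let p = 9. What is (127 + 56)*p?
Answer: 1647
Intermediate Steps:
(127 + 56)*p = (127 + 56)*9 = 183*9 = 1647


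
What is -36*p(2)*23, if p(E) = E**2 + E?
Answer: -4968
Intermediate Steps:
p(E) = E + E**2
-36*p(2)*23 = -72*(1 + 2)*23 = -72*3*23 = -36*6*23 = -216*23 = -4968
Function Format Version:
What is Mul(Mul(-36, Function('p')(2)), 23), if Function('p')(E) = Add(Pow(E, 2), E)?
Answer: -4968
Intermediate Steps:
Function('p')(E) = Add(E, Pow(E, 2))
Mul(Mul(-36, Function('p')(2)), 23) = Mul(Mul(-36, Mul(2, Add(1, 2))), 23) = Mul(Mul(-36, Mul(2, 3)), 23) = Mul(Mul(-36, 6), 23) = Mul(-216, 23) = -4968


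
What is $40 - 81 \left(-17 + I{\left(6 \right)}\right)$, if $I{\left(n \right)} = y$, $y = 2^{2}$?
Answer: $1093$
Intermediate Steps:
$y = 4$
$I{\left(n \right)} = 4$
$40 - 81 \left(-17 + I{\left(6 \right)}\right) = 40 - 81 \left(-17 + 4\right) = 40 - -1053 = 40 + 1053 = 1093$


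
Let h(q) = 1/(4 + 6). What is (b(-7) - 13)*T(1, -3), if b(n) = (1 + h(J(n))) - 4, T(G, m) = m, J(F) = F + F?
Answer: 477/10 ≈ 47.700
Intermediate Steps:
J(F) = 2*F
h(q) = ⅒ (h(q) = 1/10 = ⅒)
b(n) = -29/10 (b(n) = (1 + ⅒) - 4 = 11/10 - 4 = -29/10)
(b(-7) - 13)*T(1, -3) = (-29/10 - 13)*(-3) = -159/10*(-3) = 477/10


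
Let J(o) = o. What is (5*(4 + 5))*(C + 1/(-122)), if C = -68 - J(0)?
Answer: -373365/122 ≈ -3060.4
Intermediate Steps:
C = -68 (C = -68 - 1*0 = -68 + 0 = -68)
(5*(4 + 5))*(C + 1/(-122)) = (5*(4 + 5))*(-68 + 1/(-122)) = (5*9)*(-68 - 1/122) = 45*(-8297/122) = -373365/122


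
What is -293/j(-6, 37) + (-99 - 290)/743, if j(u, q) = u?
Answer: 215365/4458 ≈ 48.310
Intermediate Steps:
-293/j(-6, 37) + (-99 - 290)/743 = -293/(-6) + (-99 - 290)/743 = -293*(-⅙) - 389*1/743 = 293/6 - 389/743 = 215365/4458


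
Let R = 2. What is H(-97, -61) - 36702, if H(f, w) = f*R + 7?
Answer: -36889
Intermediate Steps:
H(f, w) = 7 + 2*f (H(f, w) = f*2 + 7 = 2*f + 7 = 7 + 2*f)
H(-97, -61) - 36702 = (7 + 2*(-97)) - 36702 = (7 - 194) - 36702 = -187 - 36702 = -36889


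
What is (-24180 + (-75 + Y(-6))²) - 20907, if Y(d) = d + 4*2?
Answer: -39758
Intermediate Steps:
Y(d) = 8 + d (Y(d) = d + 8 = 8 + d)
(-24180 + (-75 + Y(-6))²) - 20907 = (-24180 + (-75 + (8 - 6))²) - 20907 = (-24180 + (-75 + 2)²) - 20907 = (-24180 + (-73)²) - 20907 = (-24180 + 5329) - 20907 = -18851 - 20907 = -39758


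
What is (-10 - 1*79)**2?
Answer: 7921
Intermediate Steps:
(-10 - 1*79)**2 = (-10 - 79)**2 = (-89)**2 = 7921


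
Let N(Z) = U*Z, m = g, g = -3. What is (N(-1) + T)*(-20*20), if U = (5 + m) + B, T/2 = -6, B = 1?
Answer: 6000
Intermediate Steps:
m = -3
T = -12 (T = 2*(-6) = -12)
U = 3 (U = (5 - 3) + 1 = 2 + 1 = 3)
N(Z) = 3*Z
(N(-1) + T)*(-20*20) = (3*(-1) - 12)*(-20*20) = (-3 - 12)*(-400) = -15*(-400) = 6000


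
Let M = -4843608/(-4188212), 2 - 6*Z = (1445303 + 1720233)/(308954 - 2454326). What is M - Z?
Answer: 138926627329/240676948791 ≈ 0.57723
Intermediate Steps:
Z = 932035/1609029 (Z = 1/3 - (1445303 + 1720233)/(6*(308954 - 2454326)) = 1/3 - 1582768/(3*(-2145372)) = 1/3 - 1582768*(-1)/(3*2145372) = 1/3 - 1/6*(-791384/536343) = 1/3 + 395692/1609029 = 932035/1609029 ≈ 0.57925)
M = 172986/149579 (M = -4843608*(-1/4188212) = 172986/149579 ≈ 1.1565)
M - Z = 172986/149579 - 1*932035/1609029 = 172986/149579 - 932035/1609029 = 138926627329/240676948791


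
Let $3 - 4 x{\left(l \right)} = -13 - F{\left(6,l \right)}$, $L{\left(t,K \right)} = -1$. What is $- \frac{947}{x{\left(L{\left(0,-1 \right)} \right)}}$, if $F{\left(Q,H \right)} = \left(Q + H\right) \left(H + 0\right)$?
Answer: $- \frac{3788}{11} \approx -344.36$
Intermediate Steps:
$F{\left(Q,H \right)} = H \left(H + Q\right)$ ($F{\left(Q,H \right)} = \left(H + Q\right) H = H \left(H + Q\right)$)
$x{\left(l \right)} = 4 + \frac{l \left(6 + l\right)}{4}$ ($x{\left(l \right)} = \frac{3}{4} - \frac{-13 - l \left(l + 6\right)}{4} = \frac{3}{4} - \frac{-13 - l \left(6 + l\right)}{4} = \frac{3}{4} + \left(\frac{13}{4} + \frac{l \left(6 + l\right)}{4}\right) = 4 + \frac{l \left(6 + l\right)}{4}$)
$- \frac{947}{x{\left(L{\left(0,-1 \right)} \right)}} = - \frac{947}{4 + \frac{1}{4} \left(-1\right) \left(6 - 1\right)} = - \frac{947}{4 + \frac{1}{4} \left(-1\right) 5} = - \frac{947}{4 - \frac{5}{4}} = - \frac{947}{\frac{11}{4}} = \left(-947\right) \frac{4}{11} = - \frac{3788}{11}$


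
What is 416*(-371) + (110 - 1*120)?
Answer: -154346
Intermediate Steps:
416*(-371) + (110 - 1*120) = -154336 + (110 - 120) = -154336 - 10 = -154346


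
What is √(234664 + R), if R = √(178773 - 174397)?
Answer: √(234664 + 2*√1094) ≈ 484.49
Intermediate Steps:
R = 2*√1094 (R = √4376 = 2*√1094 ≈ 66.151)
√(234664 + R) = √(234664 + 2*√1094)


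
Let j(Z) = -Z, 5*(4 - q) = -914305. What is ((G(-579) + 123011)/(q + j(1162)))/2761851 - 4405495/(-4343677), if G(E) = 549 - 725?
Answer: 736946406551031510/726605383467091427 ≈ 1.0142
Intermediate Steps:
q = 182865 (q = 4 - ⅕*(-914305) = 4 + 182861 = 182865)
G(E) = -176
((G(-579) + 123011)/(q + j(1162)))/2761851 - 4405495/(-4343677) = ((-176 + 123011)/(182865 - 1*1162))/2761851 - 4405495/(-4343677) = (122835/(182865 - 1162))*(1/2761851) - 4405495*(-1/4343677) = (122835/181703)*(1/2761851) + 4405495/4343677 = 40945/167278870751 + 4405495/4343677 = 736946406551031510/726605383467091427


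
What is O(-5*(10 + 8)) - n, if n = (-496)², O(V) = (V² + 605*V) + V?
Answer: -292456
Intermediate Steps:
O(V) = V² + 606*V
n = 246016
O(-5*(10 + 8)) - n = (-5*(10 + 8))*(606 - 5*(10 + 8)) - 1*246016 = (-5*18)*(606 - 5*18) - 246016 = -90*(606 - 90) - 246016 = -90*516 - 246016 = -46440 - 246016 = -292456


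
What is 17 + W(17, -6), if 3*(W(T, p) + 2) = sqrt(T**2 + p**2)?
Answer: 15 + 5*sqrt(13)/3 ≈ 21.009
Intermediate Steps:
W(T, p) = -2 + sqrt(T**2 + p**2)/3
17 + W(17, -6) = 17 + (-2 + sqrt(17**2 + (-6)**2)/3) = 17 + (-2 + sqrt(289 + 36)/3) = 17 + (-2 + sqrt(325)/3) = 17 + (-2 + (5*sqrt(13))/3) = 17 + (-2 + 5*sqrt(13)/3) = 15 + 5*sqrt(13)/3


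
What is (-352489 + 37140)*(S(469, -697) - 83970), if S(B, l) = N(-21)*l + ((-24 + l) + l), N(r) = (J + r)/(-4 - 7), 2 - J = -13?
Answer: 297516014050/11 ≈ 2.7047e+10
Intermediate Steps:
J = 15 (J = 2 - 1*(-13) = 2 + 13 = 15)
N(r) = -15/11 - r/11 (N(r) = (15 + r)/(-4 - 7) = (15 + r)/(-11) = (15 + r)*(-1/11) = -15/11 - r/11)
S(B, l) = -24 + 28*l/11 (S(B, l) = (-15/11 - 1/11*(-21))*l + ((-24 + l) + l) = (-15/11 + 21/11)*l + (-24 + 2*l) = 6*l/11 + (-24 + 2*l) = -24 + 28*l/11)
(-352489 + 37140)*(S(469, -697) - 83970) = (-352489 + 37140)*((-24 + (28/11)*(-697)) - 83970) = -315349*((-24 - 19516/11) - 83970) = -315349*(-19780/11 - 83970) = -315349*(-943450/11) = 297516014050/11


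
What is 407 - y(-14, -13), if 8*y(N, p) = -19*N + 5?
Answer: 2985/8 ≈ 373.13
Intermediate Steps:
y(N, p) = 5/8 - 19*N/8 (y(N, p) = (-19*N + 5)/8 = (5 - 19*N)/8 = 5/8 - 19*N/8)
407 - y(-14, -13) = 407 - (5/8 - 19/8*(-14)) = 407 - (5/8 + 133/4) = 407 - 1*271/8 = 407 - 271/8 = 2985/8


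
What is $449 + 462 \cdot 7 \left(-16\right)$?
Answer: $-51295$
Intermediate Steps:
$449 + 462 \cdot 7 \left(-16\right) = 449 + 462 \left(-112\right) = 449 - 51744 = -51295$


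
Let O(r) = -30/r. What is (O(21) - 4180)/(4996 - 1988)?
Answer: -14635/10528 ≈ -1.3901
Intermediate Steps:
(O(21) - 4180)/(4996 - 1988) = (-30/21 - 4180)/(4996 - 1988) = (-30*1/21 - 4180)/3008 = (-10/7 - 4180)*(1/3008) = -29270/7*1/3008 = -14635/10528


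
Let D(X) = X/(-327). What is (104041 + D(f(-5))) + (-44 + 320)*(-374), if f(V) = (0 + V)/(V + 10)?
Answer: 267160/327 ≈ 817.00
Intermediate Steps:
f(V) = V/(10 + V)
D(X) = -X/327 (D(X) = X*(-1/327) = -X/327)
(104041 + D(f(-5))) + (-44 + 320)*(-374) = (104041 - (-5)/(327*(10 - 5))) + (-44 + 320)*(-374) = (104041 - (-5)/(327*5)) + 276*(-374) = (104041 - (-5)/(327*5)) - 103224 = (104041 - 1/327*(-1)) - 103224 = (104041 + 1/327) - 103224 = 34021408/327 - 103224 = 267160/327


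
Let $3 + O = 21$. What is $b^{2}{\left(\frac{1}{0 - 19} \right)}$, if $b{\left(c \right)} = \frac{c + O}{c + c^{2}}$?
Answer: $\frac{41977441}{324} \approx 1.2956 \cdot 10^{5}$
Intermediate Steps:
$O = 18$ ($O = -3 + 21 = 18$)
$b{\left(c \right)} = \frac{18 + c}{c + c^{2}}$ ($b{\left(c \right)} = \frac{c + 18}{c + c^{2}} = \frac{18 + c}{c + c^{2}}$)
$b^{2}{\left(\frac{1}{0 - 19} \right)} = \left(\frac{18 + \frac{1}{0 - 19}}{\frac{1}{0 - 19} \left(1 + \frac{1}{0 - 19}\right)}\right)^{2} = \left(\frac{18 + \frac{1}{-19}}{\frac{1}{-19} \left(1 + \frac{1}{-19}\right)}\right)^{2} = \left(\frac{18 - \frac{1}{19}}{\left(- \frac{1}{19}\right) \left(1 - \frac{1}{19}\right)}\right)^{2} = \left(\left(-19\right) \frac{1}{\frac{18}{19}} \cdot \frac{341}{19}\right)^{2} = \left(\left(-19\right) \frac{19}{18} \cdot \frac{341}{19}\right)^{2} = \left(- \frac{6479}{18}\right)^{2} = \frac{41977441}{324}$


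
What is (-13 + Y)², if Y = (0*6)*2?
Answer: 169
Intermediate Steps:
Y = 0 (Y = 0*2 = 0)
(-13 + Y)² = (-13 + 0)² = (-13)² = 169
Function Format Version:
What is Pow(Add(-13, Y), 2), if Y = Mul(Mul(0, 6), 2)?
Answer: 169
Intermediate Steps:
Y = 0 (Y = Mul(0, 2) = 0)
Pow(Add(-13, Y), 2) = Pow(Add(-13, 0), 2) = Pow(-13, 2) = 169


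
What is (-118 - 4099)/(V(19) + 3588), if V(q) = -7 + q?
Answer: -4217/3600 ≈ -1.1714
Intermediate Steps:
(-118 - 4099)/(V(19) + 3588) = (-118 - 4099)/((-7 + 19) + 3588) = -4217/(12 + 3588) = -4217/3600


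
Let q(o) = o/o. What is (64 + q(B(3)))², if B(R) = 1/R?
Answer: 4225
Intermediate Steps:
q(o) = 1
(64 + q(B(3)))² = (64 + 1)² = 65² = 4225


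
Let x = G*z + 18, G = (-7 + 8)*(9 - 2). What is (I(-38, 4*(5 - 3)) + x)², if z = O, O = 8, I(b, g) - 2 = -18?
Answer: 3364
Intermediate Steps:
I(b, g) = -16 (I(b, g) = 2 - 18 = -16)
G = 7 (G = 1*7 = 7)
z = 8
x = 74 (x = 7*8 + 18 = 56 + 18 = 74)
(I(-38, 4*(5 - 3)) + x)² = (-16 + 74)² = 58² = 3364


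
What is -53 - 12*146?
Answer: -1805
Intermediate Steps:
-53 - 12*146 = -53 - 1752 = -1805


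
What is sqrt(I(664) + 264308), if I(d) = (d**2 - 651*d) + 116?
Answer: 4*sqrt(17066) ≈ 522.55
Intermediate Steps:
I(d) = 116 + d**2 - 651*d
sqrt(I(664) + 264308) = sqrt((116 + 664**2 - 651*664) + 264308) = sqrt((116 + 440896 - 432264) + 264308) = sqrt(8748 + 264308) = sqrt(273056) = 4*sqrt(17066)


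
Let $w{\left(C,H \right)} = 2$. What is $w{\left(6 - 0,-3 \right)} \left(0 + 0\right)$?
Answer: $0$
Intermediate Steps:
$w{\left(6 - 0,-3 \right)} \left(0 + 0\right) = 2 \left(0 + 0\right) = 2 \cdot 0 = 0$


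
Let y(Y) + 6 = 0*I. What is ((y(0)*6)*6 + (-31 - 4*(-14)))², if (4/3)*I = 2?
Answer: 36481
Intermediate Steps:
I = 3/2 (I = (¾)*2 = 3/2 ≈ 1.5000)
y(Y) = -6 (y(Y) = -6 + 0*(3/2) = -6 + 0 = -6)
((y(0)*6)*6 + (-31 - 4*(-14)))² = (-6*6*6 + (-31 - 4*(-14)))² = (-36*6 + (-31 - 1*(-56)))² = (-216 + (-31 + 56))² = (-216 + 25)² = (-191)² = 36481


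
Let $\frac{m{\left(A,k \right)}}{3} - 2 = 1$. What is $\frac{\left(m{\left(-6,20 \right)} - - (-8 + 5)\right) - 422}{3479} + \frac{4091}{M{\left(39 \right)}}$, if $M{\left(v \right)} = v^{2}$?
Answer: $\frac{13599853}{5291559} \approx 2.5701$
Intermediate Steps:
$m{\left(A,k \right)} = 9$ ($m{\left(A,k \right)} = 6 + 3 \cdot 1 = 6 + 3 = 9$)
$\frac{\left(m{\left(-6,20 \right)} - - (-8 + 5)\right) - 422}{3479} + \frac{4091}{M{\left(39 \right)}} = \frac{\left(9 - - (-8 + 5)\right) - 422}{3479} + \frac{4091}{39^{2}} = \left(\left(9 - \left(-1\right) \left(-3\right)\right) - 422\right) \frac{1}{3479} + \frac{4091}{1521} = \left(\left(9 - 3\right) - 422\right) \frac{1}{3479} + 4091 \cdot \frac{1}{1521} = \left(\left(9 - 3\right) - 422\right) \frac{1}{3479} + \frac{4091}{1521} = \left(6 - 422\right) \frac{1}{3479} + \frac{4091}{1521} = \left(-416\right) \frac{1}{3479} + \frac{4091}{1521} = - \frac{416}{3479} + \frac{4091}{1521} = \frac{13599853}{5291559}$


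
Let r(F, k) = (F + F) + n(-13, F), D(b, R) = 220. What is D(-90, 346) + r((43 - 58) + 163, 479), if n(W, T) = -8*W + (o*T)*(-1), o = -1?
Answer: 768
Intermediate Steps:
n(W, T) = T - 8*W (n(W, T) = -8*W - T*(-1) = -8*W + T = T - 8*W)
r(F, k) = 104 + 3*F (r(F, k) = (F + F) + (F - 8*(-13)) = 2*F + (F + 104) = 2*F + (104 + F) = 104 + 3*F)
D(-90, 346) + r((43 - 58) + 163, 479) = 220 + (104 + 3*((43 - 58) + 163)) = 220 + (104 + 3*(-15 + 163)) = 220 + (104 + 3*148) = 220 + (104 + 444) = 220 + 548 = 768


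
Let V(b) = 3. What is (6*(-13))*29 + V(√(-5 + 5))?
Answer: -2259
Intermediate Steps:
(6*(-13))*29 + V(√(-5 + 5)) = (6*(-13))*29 + 3 = -78*29 + 3 = -2262 + 3 = -2259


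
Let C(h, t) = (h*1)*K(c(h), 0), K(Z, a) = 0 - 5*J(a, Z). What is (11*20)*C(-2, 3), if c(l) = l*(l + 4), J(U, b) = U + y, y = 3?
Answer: 6600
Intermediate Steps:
J(U, b) = 3 + U (J(U, b) = U + 3 = 3 + U)
c(l) = l*(4 + l)
K(Z, a) = -15 - 5*a (K(Z, a) = 0 - 5*(3 + a) = 0 + (-15 - 5*a) = -15 - 5*a)
C(h, t) = -15*h (C(h, t) = (h*1)*(-15 - 5*0) = h*(-15 + 0) = h*(-15) = -15*h)
(11*20)*C(-2, 3) = (11*20)*(-15*(-2)) = 220*30 = 6600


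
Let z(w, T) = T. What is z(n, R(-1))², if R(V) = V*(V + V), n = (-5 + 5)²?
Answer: 4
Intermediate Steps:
n = 0 (n = 0² = 0)
R(V) = 2*V² (R(V) = V*(2*V) = 2*V²)
z(n, R(-1))² = (2*(-1)²)² = (2*1)² = 2² = 4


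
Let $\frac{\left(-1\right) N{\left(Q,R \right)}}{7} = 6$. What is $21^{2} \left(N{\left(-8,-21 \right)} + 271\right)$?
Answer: $100989$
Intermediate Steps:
$N{\left(Q,R \right)} = -42$ ($N{\left(Q,R \right)} = \left(-7\right) 6 = -42$)
$21^{2} \left(N{\left(-8,-21 \right)} + 271\right) = 21^{2} \left(-42 + 271\right) = 441 \cdot 229 = 100989$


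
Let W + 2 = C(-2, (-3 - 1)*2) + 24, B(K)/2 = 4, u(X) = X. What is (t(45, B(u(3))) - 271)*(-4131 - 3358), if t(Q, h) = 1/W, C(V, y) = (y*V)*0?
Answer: 44641929/22 ≈ 2.0292e+6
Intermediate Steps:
C(V, y) = 0 (C(V, y) = (V*y)*0 = 0)
B(K) = 8 (B(K) = 2*4 = 8)
W = 22 (W = -2 + (0 + 24) = -2 + 24 = 22)
t(Q, h) = 1/22
(t(45, B(u(3))) - 271)*(-4131 - 3358) = (1/22 - 271)*(-4131 - 3358) = -5961/22*(-7489) = 44641929/22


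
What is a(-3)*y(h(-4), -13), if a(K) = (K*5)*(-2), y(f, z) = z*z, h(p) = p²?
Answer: 5070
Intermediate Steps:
y(f, z) = z²
a(K) = -10*K (a(K) = (5*K)*(-2) = -10*K)
a(-3)*y(h(-4), -13) = -10*(-3)*(-13)² = 30*169 = 5070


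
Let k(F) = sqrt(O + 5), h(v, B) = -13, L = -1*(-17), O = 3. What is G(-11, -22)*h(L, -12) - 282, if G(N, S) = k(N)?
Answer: -282 - 26*sqrt(2) ≈ -318.77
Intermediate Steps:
L = 17
k(F) = 2*sqrt(2) (k(F) = sqrt(3 + 5) = sqrt(8) = 2*sqrt(2))
G(N, S) = 2*sqrt(2)
G(-11, -22)*h(L, -12) - 282 = (2*sqrt(2))*(-13) - 282 = -26*sqrt(2) - 282 = -282 - 26*sqrt(2)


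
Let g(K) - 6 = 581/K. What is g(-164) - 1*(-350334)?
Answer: 57455179/164 ≈ 3.5034e+5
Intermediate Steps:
g(K) = 6 + 581/K
g(-164) - 1*(-350334) = (6 + 581/(-164)) - 1*(-350334) = (6 + 581*(-1/164)) + 350334 = (6 - 581/164) + 350334 = 403/164 + 350334 = 57455179/164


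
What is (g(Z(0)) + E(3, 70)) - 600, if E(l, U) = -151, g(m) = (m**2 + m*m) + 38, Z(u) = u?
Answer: -713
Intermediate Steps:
g(m) = 38 + 2*m**2 (g(m) = (m**2 + m**2) + 38 = 2*m**2 + 38 = 38 + 2*m**2)
(g(Z(0)) + E(3, 70)) - 600 = ((38 + 2*0**2) - 151) - 600 = ((38 + 2*0) - 151) - 600 = ((38 + 0) - 151) - 600 = (38 - 151) - 600 = -113 - 600 = -713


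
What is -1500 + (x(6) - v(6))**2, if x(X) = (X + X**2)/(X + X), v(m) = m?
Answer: -5975/4 ≈ -1493.8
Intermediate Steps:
x(X) = (X + X**2)/(2*X) (x(X) = (X + X**2)/((2*X)) = (X + X**2)*(1/(2*X)) = (X + X**2)/(2*X))
-1500 + (x(6) - v(6))**2 = -1500 + ((1/2 + (1/2)*6) - 1*6)**2 = -1500 + ((1/2 + 3) - 6)**2 = -1500 + (7/2 - 6)**2 = -1500 + (-5/2)**2 = -1500 + 25/4 = -5975/4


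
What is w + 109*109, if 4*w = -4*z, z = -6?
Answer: 11887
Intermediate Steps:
w = 6 (w = (-4*(-6))/4 = (¼)*24 = 6)
w + 109*109 = 6 + 109*109 = 6 + 11881 = 11887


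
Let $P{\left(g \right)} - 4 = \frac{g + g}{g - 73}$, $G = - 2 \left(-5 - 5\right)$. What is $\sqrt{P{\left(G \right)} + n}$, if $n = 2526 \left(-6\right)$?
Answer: $\frac{2 i \sqrt{10641022}}{53} \approx 123.1 i$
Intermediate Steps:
$G = 20$ ($G = \left(-2\right) \left(-10\right) = 20$)
$P{\left(g \right)} = 4 + \frac{2 g}{-73 + g}$ ($P{\left(g \right)} = 4 + \frac{g + g}{g - 73} = 4 + \frac{2 g}{-73 + g}$)
$n = -15156$
$\sqrt{P{\left(G \right)} + n} = \sqrt{\frac{2 \left(-146 + 3 \cdot 20\right)}{-73 + 20} - 15156} = \sqrt{\frac{2 \left(-146 + 60\right)}{-53} - 15156} = \sqrt{2 \left(- \frac{1}{53}\right) \left(-86\right) - 15156} = \sqrt{\frac{172}{53} - 15156} = \sqrt{- \frac{803096}{53}} = \frac{2 i \sqrt{10641022}}{53}$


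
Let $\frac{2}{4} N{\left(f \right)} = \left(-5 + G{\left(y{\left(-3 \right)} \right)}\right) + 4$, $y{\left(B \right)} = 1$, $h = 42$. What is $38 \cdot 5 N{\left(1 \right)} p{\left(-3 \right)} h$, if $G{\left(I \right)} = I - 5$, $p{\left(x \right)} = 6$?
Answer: $-478800$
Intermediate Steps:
$G{\left(I \right)} = -5 + I$
$N{\left(f \right)} = -10$ ($N{\left(f \right)} = 2 \left(\left(-5 + \left(-5 + 1\right)\right) + 4\right) = 2 \left(\left(-5 - 4\right) + 4\right) = 2 \left(-9 + 4\right) = 2 \left(-5\right) = -10$)
$38 \cdot 5 N{\left(1 \right)} p{\left(-3 \right)} h = 38 \cdot 5 \left(-10\right) 6 \cdot 42 = 38 \left(\left(-50\right) 6\right) 42 = 38 \left(-300\right) 42 = \left(-11400\right) 42 = -478800$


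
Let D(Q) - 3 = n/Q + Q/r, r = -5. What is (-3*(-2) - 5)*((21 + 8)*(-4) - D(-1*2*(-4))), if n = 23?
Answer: -4811/40 ≈ -120.28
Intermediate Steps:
D(Q) = 3 + 23/Q - Q/5 (D(Q) = 3 + (23/Q + Q/(-5)) = 3 + (23/Q + Q*(-1/5)) = 3 + (23/Q - Q/5) = 3 + 23/Q - Q/5)
(-3*(-2) - 5)*((21 + 8)*(-4) - D(-1*2*(-4))) = (-3*(-2) - 5)*((21 + 8)*(-4) - (3 + 23/((-1*2*(-4))) - (-1*2)*(-4)/5)) = (6 - 5)*(29*(-4) - (3 + 23/((-2*(-4))) - (-2)*(-4)/5)) = 1*(-116 - (3 + 23/8 - 1/5*8)) = 1*(-116 - (3 + 23*(1/8) - 8/5)) = 1*(-116 - (3 + 23/8 - 8/5)) = 1*(-116 - 1*171/40) = 1*(-116 - 171/40) = 1*(-4811/40) = -4811/40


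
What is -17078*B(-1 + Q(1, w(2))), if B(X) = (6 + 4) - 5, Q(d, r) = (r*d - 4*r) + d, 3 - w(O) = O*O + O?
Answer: -85390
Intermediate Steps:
w(O) = 3 - O - O**2 (w(O) = 3 - (O*O + O) = 3 - (O**2 + O) = 3 - (O + O**2) = 3 + (-O - O**2) = 3 - O - O**2)
Q(d, r) = d - 4*r + d*r (Q(d, r) = (d*r - 4*r) + d = (-4*r + d*r) + d = d - 4*r + d*r)
B(X) = 5 (B(X) = 10 - 5 = 5)
-17078*B(-1 + Q(1, w(2))) = -17078*5 = -85390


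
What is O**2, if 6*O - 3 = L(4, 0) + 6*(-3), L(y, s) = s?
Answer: 25/4 ≈ 6.2500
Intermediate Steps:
O = -5/2 (O = 1/2 + (0 + 6*(-3))/6 = 1/2 + (0 - 18)/6 = 1/2 + (1/6)*(-18) = 1/2 - 3 = -5/2 ≈ -2.5000)
O**2 = (-5/2)**2 = 25/4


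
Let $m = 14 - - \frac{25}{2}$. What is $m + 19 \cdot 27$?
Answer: $\frac{1079}{2} \approx 539.5$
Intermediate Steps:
$m = \frac{53}{2}$ ($m = 14 - \left(-25\right) \frac{1}{2} = 14 - - \frac{25}{2} = 14 + \frac{25}{2} = \frac{53}{2} \approx 26.5$)
$m + 19 \cdot 27 = \frac{53}{2} + 19 \cdot 27 = \frac{53}{2} + 513 = \frac{1079}{2}$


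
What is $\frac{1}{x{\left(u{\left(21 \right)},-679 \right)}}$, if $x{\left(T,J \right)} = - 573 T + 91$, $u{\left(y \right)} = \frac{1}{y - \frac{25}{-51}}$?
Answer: $\frac{1096}{70513} \approx 0.015543$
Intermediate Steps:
$u{\left(y \right)} = \frac{1}{\frac{25}{51} + y}$ ($u{\left(y \right)} = \frac{1}{y - - \frac{25}{51}} = \frac{1}{y + \frac{25}{51}} = \frac{1}{\frac{25}{51} + y}$)
$x{\left(T,J \right)} = 91 - 573 T$
$\frac{1}{x{\left(u{\left(21 \right)},-679 \right)}} = \frac{1}{91 - 573 \frac{51}{25 + 51 \cdot 21}} = \frac{1}{91 - 573 \frac{51}{25 + 1071}} = \frac{1}{91 - 573 \cdot \frac{51}{1096}} = \frac{1}{91 - 573 \cdot 51 \cdot \frac{1}{1096}} = \frac{1}{91 - \frac{29223}{1096}} = \frac{1}{\frac{70513}{1096}} = \frac{1096}{70513}$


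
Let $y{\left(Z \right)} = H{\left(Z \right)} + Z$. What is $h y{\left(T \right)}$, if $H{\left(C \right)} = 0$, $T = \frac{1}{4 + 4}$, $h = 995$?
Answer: $\frac{995}{8} \approx 124.38$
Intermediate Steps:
$T = \frac{1}{8} \approx 0.125$
$y{\left(Z \right)} = Z$ ($y{\left(Z \right)} = 0 + Z = Z$)
$h y{\left(T \right)} = 995 \cdot \frac{1}{8} = \frac{995}{8}$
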